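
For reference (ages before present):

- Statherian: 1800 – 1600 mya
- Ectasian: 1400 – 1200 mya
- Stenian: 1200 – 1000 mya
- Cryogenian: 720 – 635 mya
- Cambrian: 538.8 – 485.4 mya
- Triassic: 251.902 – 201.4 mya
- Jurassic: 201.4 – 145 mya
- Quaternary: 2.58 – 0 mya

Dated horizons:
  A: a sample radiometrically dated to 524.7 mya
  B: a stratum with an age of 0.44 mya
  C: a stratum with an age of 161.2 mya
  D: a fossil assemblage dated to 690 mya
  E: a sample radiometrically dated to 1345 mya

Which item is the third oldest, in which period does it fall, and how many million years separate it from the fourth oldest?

A, in the Cambrian; 363.5 million years to C

Larger Ma means older, so oldest first: E 1345 > D 690 > A 524.7 > C 161.2 > B 0.44.
Counting 3 along gives A (524.7 Ma); the excerpt puts that inside the Cambrian, 538.8–485.4 Ma.
Next in line is C (161.2 Ma), and 524.7 − 161.2 = 363.5 Myr.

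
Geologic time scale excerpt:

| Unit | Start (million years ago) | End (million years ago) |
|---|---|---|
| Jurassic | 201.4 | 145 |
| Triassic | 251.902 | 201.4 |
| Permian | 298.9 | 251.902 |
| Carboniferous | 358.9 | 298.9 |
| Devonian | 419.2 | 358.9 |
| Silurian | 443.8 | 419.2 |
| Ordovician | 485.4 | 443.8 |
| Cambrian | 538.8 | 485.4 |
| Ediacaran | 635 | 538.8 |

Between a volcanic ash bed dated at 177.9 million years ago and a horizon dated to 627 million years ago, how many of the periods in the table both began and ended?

7

The older date is 627 Ma and the younger is 177.9 Ma.
Periods with start < 627 and end > 177.9 Ma: Cambrian (538.8–485.4), Ordovician (485.4–443.8), Silurian (443.8–419.2), Devonian (419.2–358.9), Carboniferous (358.9–298.9), Permian (298.9–251.902), Triassic (251.902–201.4).
That is 7 complete periods.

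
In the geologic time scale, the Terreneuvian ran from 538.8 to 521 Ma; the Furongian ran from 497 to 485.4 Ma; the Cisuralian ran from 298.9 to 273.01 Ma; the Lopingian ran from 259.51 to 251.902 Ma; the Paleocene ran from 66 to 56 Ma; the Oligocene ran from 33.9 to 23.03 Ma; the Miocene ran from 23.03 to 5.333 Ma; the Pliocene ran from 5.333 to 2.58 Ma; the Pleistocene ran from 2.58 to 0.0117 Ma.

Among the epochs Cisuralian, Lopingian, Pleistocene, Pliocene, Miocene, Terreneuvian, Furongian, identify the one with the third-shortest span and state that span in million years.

Lopingian, 7.608 million years

Start − end for each: Cisuralian 298.9 − 273.01 = 25.89; Lopingian 259.51 − 251.902 = 7.608; Pleistocene 2.58 − 0.0117 = 2.5683; Pliocene 5.333 − 2.58 = 2.753; Miocene 23.03 − 5.333 = 17.697; Terreneuvian 538.8 − 521 = 17.8; Furongian 497 − 485.4 = 11.6.
Ranking these from shortest: Pleistocene < Pliocene < Lopingian < Furongian < Miocene < Terreneuvian < Cisuralian.
Position 3 in that ranking is Lopingian, which lasted 7.608 Myr.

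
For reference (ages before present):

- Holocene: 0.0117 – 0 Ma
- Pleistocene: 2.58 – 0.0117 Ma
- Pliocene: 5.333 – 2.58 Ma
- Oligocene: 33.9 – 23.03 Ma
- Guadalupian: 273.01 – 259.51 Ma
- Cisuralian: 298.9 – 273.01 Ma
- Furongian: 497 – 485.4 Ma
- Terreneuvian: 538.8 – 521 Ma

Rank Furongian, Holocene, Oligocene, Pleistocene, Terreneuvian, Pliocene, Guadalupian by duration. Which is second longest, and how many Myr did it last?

Start − end for each: Furongian 497 − 485.4 = 11.6; Holocene 0.0117 − 0 = 0.0117; Oligocene 33.9 − 23.03 = 10.87; Pleistocene 2.58 − 0.0117 = 2.5683; Terreneuvian 538.8 − 521 = 17.8; Pliocene 5.333 − 2.58 = 2.753; Guadalupian 273.01 − 259.51 = 13.5.
Ranking these from longest: Terreneuvian > Guadalupian > Furongian > Oligocene > Pliocene > Pleistocene > Holocene.
Position 2 in that ranking is Guadalupian, which lasted 13.5 Myr.

Guadalupian, 13.5 million years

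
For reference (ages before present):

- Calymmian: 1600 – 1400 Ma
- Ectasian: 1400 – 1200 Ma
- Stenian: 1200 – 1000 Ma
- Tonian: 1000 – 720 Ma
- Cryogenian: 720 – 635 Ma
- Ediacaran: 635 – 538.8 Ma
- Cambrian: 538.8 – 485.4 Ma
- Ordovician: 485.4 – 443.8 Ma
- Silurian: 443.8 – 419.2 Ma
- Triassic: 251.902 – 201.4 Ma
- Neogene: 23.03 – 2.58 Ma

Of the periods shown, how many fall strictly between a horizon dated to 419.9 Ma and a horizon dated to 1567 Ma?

1567 Ma sits inside the Calymmian (1600–1400) and 419.9 Ma inside the Silurian (443.8–419.2); neither of those is wholly between the two dates.
The listed periods lying completely between them are Ectasian, Stenian, Tonian, Cryogenian, Ediacaran, Cambrian, Ordovician — 7 in all.

7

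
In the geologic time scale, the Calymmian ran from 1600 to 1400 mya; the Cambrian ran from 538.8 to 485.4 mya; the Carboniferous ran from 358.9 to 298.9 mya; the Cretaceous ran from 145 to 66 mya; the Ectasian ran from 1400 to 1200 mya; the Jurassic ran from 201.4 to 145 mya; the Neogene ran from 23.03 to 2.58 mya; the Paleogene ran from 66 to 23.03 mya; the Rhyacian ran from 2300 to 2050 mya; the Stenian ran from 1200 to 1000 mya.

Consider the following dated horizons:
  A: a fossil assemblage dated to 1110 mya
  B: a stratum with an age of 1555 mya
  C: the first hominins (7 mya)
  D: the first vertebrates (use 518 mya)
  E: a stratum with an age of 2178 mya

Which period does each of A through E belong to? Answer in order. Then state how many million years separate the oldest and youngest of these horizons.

A — Stenian; B — Calymmian; C — Neogene; D — Cambrian; E — Rhyacian; span 2171 million years

A: 1110 Ma lies in 1200–1000 Ma, so Stenian.
B: 1555 Ma lies in 1600–1400 Ma, so Calymmian.
C: 7 Ma lies in 23.03–2.58 Ma, so Neogene.
D: 518 Ma lies in 538.8–485.4 Ma, so Cambrian.
E: 2178 Ma lies in 2300–2050 Ma, so Rhyacian.
Oldest = 2178 Ma, youngest = 7 Ma → span 2171 Myr.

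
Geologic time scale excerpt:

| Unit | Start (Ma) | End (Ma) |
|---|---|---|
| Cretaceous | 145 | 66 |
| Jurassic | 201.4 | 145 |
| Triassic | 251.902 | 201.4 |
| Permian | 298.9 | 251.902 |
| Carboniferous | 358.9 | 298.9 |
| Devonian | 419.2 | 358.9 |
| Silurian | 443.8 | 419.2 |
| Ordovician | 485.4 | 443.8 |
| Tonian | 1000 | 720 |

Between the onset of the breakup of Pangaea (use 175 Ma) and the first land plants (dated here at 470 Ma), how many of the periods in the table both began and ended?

470 Ma sits inside the Ordovician (485.4–443.8) and 175 Ma inside the Jurassic (201.4–145); neither of those is wholly between the two dates.
The listed periods lying completely between them are Silurian, Devonian, Carboniferous, Permian, Triassic — 5 in all.

5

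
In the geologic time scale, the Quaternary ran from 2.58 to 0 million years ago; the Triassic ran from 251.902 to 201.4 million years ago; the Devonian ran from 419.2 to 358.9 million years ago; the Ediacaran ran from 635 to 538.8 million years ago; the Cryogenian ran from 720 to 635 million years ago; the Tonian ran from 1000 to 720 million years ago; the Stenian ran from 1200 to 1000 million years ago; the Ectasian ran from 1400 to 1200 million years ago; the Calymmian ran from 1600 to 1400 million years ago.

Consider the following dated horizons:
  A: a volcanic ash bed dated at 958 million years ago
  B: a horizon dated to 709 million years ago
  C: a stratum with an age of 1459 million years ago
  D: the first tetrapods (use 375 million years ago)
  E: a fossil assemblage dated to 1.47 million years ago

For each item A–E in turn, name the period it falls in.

Match each age against the start–end ranges in the excerpt: A = 958 Ma → Tonian (1000–720); B = 709 Ma → Cryogenian (720–635); C = 1459 Ma → Calymmian (1600–1400); D = 375 Ma → Devonian (419.2–358.9); E = 1.47 Ma → Quaternary (2.58–0).

A — Tonian; B — Cryogenian; C — Calymmian; D — Devonian; E — Quaternary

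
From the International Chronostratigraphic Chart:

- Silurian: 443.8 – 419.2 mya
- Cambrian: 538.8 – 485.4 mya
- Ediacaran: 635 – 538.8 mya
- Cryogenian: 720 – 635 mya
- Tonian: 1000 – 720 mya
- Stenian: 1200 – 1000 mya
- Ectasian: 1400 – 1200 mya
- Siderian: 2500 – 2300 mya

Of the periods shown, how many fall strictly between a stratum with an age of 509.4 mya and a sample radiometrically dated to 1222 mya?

The older date is 1222 Ma and the younger is 509.4 Ma.
Periods with start < 1222 and end > 509.4 Ma: Stenian (1200–1000), Tonian (1000–720), Cryogenian (720–635), Ediacaran (635–538.8).
That is 4 complete periods.

4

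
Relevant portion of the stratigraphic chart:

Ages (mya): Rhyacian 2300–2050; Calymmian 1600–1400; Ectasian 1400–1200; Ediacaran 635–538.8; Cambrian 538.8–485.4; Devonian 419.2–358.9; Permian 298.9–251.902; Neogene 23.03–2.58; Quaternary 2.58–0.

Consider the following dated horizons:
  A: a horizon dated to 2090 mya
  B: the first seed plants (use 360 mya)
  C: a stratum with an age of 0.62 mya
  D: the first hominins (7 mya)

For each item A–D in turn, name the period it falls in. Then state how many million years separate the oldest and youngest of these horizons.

Match each age against the start–end ranges in the excerpt: A = 2090 Ma → Rhyacian (2300–2050); B = 360 Ma → Devonian (419.2–358.9); C = 0.62 Ma → Quaternary (2.58–0); D = 7 Ma → Neogene (23.03–2.58).
The largest age is 2090 Ma and the smallest is 0.62 Ma; their difference is 2089.38 Myr.

A — Rhyacian; B — Devonian; C — Quaternary; D — Neogene; span 2089.38 million years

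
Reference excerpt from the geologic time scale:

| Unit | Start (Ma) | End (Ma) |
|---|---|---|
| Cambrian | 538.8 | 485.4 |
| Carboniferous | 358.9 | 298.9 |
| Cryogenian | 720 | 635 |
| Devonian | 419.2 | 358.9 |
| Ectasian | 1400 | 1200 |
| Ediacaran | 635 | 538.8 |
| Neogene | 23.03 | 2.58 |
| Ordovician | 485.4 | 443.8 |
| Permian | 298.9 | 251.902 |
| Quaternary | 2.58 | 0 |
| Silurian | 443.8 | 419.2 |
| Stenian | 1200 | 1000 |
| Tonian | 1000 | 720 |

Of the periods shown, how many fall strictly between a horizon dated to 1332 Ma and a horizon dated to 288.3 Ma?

1332 Ma sits inside the Ectasian (1400–1200) and 288.3 Ma inside the Permian (298.9–251.902); neither of those is wholly between the two dates.
The listed periods lying completely between them are Stenian, Tonian, Cryogenian, Ediacaran, Cambrian, Ordovician, Silurian, Devonian, Carboniferous — 9 in all.

9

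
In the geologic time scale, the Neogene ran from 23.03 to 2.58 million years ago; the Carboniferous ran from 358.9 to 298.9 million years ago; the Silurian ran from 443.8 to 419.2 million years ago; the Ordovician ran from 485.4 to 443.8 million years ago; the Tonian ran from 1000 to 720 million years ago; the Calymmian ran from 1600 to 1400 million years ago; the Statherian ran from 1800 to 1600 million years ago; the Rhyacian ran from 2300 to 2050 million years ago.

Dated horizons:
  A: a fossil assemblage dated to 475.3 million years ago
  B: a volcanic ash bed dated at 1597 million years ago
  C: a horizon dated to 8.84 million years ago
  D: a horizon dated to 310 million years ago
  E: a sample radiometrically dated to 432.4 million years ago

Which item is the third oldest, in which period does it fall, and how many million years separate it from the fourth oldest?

E, in the Silurian; 122.4 million years to D

Larger Ma means older, so oldest first: B 1597 > A 475.3 > E 432.4 > D 310 > C 8.84.
Counting 3 along gives E (432.4 Ma); the excerpt puts that inside the Silurian, 443.8–419.2 Ma.
Next in line is D (310 Ma), and 432.4 − 310 = 122.4 Myr.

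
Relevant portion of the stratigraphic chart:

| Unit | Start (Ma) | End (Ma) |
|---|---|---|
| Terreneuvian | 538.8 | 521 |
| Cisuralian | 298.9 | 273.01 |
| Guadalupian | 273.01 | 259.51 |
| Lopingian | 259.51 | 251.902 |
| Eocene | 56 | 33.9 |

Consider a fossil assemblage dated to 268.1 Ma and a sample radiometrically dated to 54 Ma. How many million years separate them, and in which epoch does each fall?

Elapsed time: 268.1 − 54 = 214.1 Myr.
268.1 Ma lies within 273.01–259.51 Ma: Guadalupian.
54 Ma lies within 56–33.9 Ma: Eocene.

214.1 million years apart; the first in the Guadalupian, the second in the Eocene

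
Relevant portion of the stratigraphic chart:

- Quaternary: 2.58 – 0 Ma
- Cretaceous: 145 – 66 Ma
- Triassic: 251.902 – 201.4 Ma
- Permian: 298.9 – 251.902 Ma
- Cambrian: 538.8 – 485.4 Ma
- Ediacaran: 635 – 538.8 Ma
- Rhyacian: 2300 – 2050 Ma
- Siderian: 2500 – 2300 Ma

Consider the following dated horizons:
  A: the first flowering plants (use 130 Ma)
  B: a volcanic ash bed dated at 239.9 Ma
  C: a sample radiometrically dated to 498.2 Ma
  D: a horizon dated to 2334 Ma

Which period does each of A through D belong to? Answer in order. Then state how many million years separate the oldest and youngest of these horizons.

Match each age against the start–end ranges in the excerpt: A = 130 Ma → Cretaceous (145–66); B = 239.9 Ma → Triassic (251.902–201.4); C = 498.2 Ma → Cambrian (538.8–485.4); D = 2334 Ma → Siderian (2500–2300).
The largest age is 2334 Ma and the smallest is 130 Ma; their difference is 2204 Myr.

A — Cretaceous; B — Triassic; C — Cambrian; D — Siderian; span 2204 million years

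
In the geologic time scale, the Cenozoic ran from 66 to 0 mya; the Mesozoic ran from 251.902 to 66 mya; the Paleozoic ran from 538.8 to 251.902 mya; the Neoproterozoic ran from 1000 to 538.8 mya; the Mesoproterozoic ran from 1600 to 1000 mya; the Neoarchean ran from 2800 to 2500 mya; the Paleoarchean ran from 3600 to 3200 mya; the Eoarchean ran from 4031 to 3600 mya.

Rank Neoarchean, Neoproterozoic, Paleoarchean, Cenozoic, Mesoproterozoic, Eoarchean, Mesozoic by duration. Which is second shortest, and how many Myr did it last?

Durations: Neoarchean 300; Neoproterozoic 461.2; Paleoarchean 400; Cenozoic 66; Mesoproterozoic 600; Eoarchean 431; Mesozoic 185.902 Myr.
Sorted shortest-first: Cenozoic (66), Mesozoic (185.902), Neoarchean (300), Paleoarchean (400), Eoarchean (431), Neoproterozoic (461.2), Mesoproterozoic (600).
The second shortest is Mesozoic at 185.902 Myr.

Mesozoic, 185.902 million years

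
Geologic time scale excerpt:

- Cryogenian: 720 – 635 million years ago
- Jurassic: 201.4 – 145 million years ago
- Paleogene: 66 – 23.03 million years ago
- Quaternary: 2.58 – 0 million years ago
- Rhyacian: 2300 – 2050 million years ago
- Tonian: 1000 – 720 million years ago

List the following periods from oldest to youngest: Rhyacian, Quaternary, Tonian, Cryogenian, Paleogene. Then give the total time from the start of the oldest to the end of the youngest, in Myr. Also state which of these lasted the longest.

Rhyacian, Tonian, Cryogenian, Paleogene, Quaternary; total span 2300 Myr; longest is Tonian

Start ages (Ma): Rhyacian 2300, Tonian 1000, Cryogenian 720, Paleogene 66, Quaternary 2.58.
Ordered oldest to youngest: Rhyacian, Tonian, Cryogenian, Paleogene, Quaternary.
Span = 2300 − 0 = 2300 Myr.
Durations: Tonian 280, Paleogene 42.97, Quaternary 2.58, Cryogenian 85, Rhyacian 250 → longest is Tonian (280 Myr).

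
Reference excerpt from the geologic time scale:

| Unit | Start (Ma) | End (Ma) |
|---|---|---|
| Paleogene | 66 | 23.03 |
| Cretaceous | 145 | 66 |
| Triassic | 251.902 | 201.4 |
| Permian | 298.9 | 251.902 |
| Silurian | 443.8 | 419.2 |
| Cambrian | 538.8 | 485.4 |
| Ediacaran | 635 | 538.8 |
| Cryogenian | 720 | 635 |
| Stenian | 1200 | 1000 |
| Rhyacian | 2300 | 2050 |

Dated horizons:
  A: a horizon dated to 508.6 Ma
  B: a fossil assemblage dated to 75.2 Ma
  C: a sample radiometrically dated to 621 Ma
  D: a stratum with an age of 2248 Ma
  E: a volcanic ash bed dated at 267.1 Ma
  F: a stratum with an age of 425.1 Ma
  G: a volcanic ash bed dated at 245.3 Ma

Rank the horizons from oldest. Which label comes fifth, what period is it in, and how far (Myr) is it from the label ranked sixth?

Sorted oldest-first by Ma: D (2248), C (621), A (508.6), F (425.1), E (267.1), G (245.3), B (75.2).
The fifth oldest is E at 267.1 Ma, which lies in 298.9–251.902 Ma: the Permian.
The sixth oldest is G at 245.3 Ma; separation = |267.1 − 245.3| = 21.8 Myr.

E, in the Permian; 21.8 million years to G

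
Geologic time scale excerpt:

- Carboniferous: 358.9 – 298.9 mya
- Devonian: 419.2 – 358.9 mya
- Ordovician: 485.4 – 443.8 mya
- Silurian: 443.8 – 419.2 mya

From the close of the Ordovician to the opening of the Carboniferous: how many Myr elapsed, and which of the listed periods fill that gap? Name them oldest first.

84.9 million years; Silurian, Devonian

End of Ordovician = 443.8 Ma; start of Carboniferous = 358.9 Ma.
Gap = 443.8 − 358.9 = 84.9 Myr.
Periods wholly inside 443.8–358.9 Ma: Silurian (443.8–419.2), Devonian (419.2–358.9).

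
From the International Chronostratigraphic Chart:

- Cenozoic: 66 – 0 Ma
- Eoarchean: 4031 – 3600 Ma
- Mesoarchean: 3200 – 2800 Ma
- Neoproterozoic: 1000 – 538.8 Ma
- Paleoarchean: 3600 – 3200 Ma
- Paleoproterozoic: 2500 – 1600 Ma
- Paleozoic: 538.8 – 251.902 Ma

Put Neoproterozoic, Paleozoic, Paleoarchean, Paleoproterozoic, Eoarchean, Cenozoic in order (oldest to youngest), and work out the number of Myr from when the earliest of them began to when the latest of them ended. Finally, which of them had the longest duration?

Start ages (Ma): Eoarchean 4031, Paleoarchean 3600, Paleoproterozoic 2500, Neoproterozoic 1000, Paleozoic 538.8, Cenozoic 66.
Ordered oldest to youngest: Eoarchean, Paleoarchean, Paleoproterozoic, Neoproterozoic, Paleozoic, Cenozoic.
Span = 4031 − 0 = 4031 Myr.
Durations: Paleoproterozoic 900, Paleozoic 286.898, Neoproterozoic 461.2, Cenozoic 66, Eoarchean 431, Paleoarchean 400 → longest is Paleoproterozoic (900 Myr).

Eoarchean → Paleoarchean → Paleoproterozoic → Neoproterozoic → Paleozoic → Cenozoic; total span 4031 Myr; longest is Paleoproterozoic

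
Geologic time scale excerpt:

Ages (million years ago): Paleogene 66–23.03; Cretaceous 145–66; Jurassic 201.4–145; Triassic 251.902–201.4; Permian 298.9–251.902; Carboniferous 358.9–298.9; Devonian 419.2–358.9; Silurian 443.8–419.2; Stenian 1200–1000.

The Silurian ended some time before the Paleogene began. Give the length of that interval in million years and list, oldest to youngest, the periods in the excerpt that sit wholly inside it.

353.2 million years; Devonian, Carboniferous, Permian, Triassic, Jurassic, Cretaceous

The Silurian closes at 419.2 Ma and the Paleogene opens at 66 Ma, so the interval is 419.2 − 66 = 353.2 Myr.
A period fits inside if it starts at or after 419.2 Ma and ends at or before 66 Ma; oldest first that gives Devonian, Carboniferous, Permian, Triassic, Jurassic, Cretaceous.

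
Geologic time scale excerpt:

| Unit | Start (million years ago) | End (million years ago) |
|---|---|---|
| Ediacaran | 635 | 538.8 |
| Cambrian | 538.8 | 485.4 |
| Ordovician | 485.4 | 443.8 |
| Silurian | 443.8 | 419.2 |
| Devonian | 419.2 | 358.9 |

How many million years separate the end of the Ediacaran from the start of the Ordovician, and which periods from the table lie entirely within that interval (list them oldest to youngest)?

53.4 million years; Cambrian

The Ediacaran closes at 538.8 Ma and the Ordovician opens at 485.4 Ma, so the interval is 538.8 − 485.4 = 53.4 Myr.
A period fits inside if it starts at or after 538.8 Ma and ends at or before 485.4 Ma; oldest first that gives Cambrian.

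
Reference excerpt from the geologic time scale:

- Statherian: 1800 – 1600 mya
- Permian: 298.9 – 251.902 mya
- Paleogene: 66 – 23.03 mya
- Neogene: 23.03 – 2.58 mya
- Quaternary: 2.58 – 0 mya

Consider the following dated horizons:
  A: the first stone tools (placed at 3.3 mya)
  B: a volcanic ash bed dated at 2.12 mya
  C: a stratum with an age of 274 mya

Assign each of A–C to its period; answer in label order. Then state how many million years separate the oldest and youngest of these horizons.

Match each age against the start–end ranges in the excerpt: A = 3.3 Ma → Neogene (23.03–2.58); B = 2.12 Ma → Quaternary (2.58–0); C = 274 Ma → Permian (298.9–251.902).
The largest age is 274 Ma and the smallest is 2.12 Ma; their difference is 271.88 Myr.

A — Neogene; B — Quaternary; C — Permian; span 271.88 million years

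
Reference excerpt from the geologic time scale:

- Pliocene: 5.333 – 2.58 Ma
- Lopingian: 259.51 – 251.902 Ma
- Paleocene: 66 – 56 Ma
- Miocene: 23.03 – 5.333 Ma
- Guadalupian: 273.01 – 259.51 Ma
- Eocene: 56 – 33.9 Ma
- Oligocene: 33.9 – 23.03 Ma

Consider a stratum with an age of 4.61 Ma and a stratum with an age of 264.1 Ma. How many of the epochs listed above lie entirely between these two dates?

5

The older date is 264.1 Ma and the younger is 4.61 Ma.
Epochs with start < 264.1 and end > 4.61 Ma: Lopingian (259.51–251.902), Paleocene (66–56), Eocene (56–33.9), Oligocene (33.9–23.03), Miocene (23.03–5.333).
That is 5 complete epochs.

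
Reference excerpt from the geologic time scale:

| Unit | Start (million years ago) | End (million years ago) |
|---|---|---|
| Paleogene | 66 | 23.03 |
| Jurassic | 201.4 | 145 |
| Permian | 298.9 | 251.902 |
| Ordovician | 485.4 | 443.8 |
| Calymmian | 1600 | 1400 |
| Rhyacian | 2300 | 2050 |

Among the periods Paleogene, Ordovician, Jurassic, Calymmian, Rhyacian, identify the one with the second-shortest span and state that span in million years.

Durations: Paleogene 42.97; Ordovician 41.6; Jurassic 56.4; Calymmian 200; Rhyacian 250 Myr.
Sorted shortest-first: Ordovician (41.6), Paleogene (42.97), Jurassic (56.4), Calymmian (200), Rhyacian (250).
The second shortest is Paleogene at 42.97 Myr.

Paleogene, 42.97 million years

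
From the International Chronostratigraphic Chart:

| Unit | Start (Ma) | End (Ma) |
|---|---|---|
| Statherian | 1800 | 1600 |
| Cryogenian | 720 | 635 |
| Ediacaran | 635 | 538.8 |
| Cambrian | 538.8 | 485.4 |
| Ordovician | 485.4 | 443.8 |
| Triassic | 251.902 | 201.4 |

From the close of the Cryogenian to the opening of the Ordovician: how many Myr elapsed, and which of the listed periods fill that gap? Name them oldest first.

The Cryogenian closes at 635 Ma and the Ordovician opens at 485.4 Ma, so the interval is 635 − 485.4 = 149.6 Myr.
A period fits inside if it starts at or after 635 Ma and ends at or before 485.4 Ma; oldest first that gives Ediacaran, Cambrian.

149.6 million years; Ediacaran, Cambrian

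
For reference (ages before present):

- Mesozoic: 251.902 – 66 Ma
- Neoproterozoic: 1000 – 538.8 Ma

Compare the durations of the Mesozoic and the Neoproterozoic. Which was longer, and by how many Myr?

Neoproterozoic, by 275.298 million years

Mesozoic: 251.902 − 66 = 185.902 Myr.
Neoproterozoic: 1000 − 538.8 = 461.2 Myr.
Difference: 461.2 − 185.902 = 275.298 Myr, so the Neoproterozoic was longer.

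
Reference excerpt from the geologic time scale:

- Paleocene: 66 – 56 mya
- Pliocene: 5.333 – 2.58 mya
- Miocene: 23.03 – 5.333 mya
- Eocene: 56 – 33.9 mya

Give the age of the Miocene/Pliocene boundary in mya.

5.333 mya

The Miocene ends and the Pliocene begins at 5.333 mya.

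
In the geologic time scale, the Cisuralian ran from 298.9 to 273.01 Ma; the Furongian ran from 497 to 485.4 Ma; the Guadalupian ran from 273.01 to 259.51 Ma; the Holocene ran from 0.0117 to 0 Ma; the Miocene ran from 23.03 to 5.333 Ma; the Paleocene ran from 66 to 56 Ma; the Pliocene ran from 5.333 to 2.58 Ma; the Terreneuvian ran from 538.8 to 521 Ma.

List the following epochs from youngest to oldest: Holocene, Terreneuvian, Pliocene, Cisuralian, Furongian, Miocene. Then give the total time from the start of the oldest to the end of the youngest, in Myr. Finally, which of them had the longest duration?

Holocene → Pliocene → Miocene → Cisuralian → Furongian → Terreneuvian; total span 538.8 Myr; longest is Cisuralian

Start ages (Ma): Terreneuvian 538.8, Furongian 497, Cisuralian 298.9, Miocene 23.03, Pliocene 5.333, Holocene 0.0117.
Ordered youngest to oldest: Holocene, Pliocene, Miocene, Cisuralian, Furongian, Terreneuvian.
Span = 538.8 − 0 = 538.8 Myr.
Durations: Cisuralian 25.89, Furongian 11.6, Terreneuvian 17.8, Pliocene 2.753, Miocene 17.697, Holocene 0.0117 → longest is Cisuralian (25.89 Myr).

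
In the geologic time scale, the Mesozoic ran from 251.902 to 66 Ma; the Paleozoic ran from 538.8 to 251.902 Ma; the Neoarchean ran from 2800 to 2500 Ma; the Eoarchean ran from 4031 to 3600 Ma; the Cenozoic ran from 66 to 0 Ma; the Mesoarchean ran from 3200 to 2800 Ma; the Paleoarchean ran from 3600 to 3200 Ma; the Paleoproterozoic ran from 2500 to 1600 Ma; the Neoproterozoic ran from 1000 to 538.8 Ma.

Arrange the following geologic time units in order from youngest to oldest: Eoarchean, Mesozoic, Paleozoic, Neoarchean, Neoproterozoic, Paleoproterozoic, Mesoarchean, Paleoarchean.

Read off each span (Ma): Eoarchean 4031–3600; Mesozoic 251.902–66; Paleozoic 538.8–251.902; Neoarchean 2800–2500; Neoproterozoic 1000–538.8; Paleoproterozoic 2500–1600; Mesoarchean 3200–2800; Paleoarchean 3600–3200.
Larger Ma is older, so oldest→youngest is Eoarchean, Paleoarchean, Mesoarchean, Neoarchean, Paleoproterozoic, Neoproterozoic, Paleozoic, Mesozoic; reverse it for youngest→oldest.

Mesozoic → Paleozoic → Neoproterozoic → Paleoproterozoic → Neoarchean → Mesoarchean → Paleoarchean → Eoarchean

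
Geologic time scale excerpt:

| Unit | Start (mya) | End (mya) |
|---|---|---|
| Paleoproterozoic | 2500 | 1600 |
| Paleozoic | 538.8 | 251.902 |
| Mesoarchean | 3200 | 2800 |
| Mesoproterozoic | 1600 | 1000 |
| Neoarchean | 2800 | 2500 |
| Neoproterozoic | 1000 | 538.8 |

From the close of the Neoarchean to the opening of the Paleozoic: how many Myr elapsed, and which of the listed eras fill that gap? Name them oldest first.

The Neoarchean closes at 2500 Ma and the Paleozoic opens at 538.8 Ma, so the interval is 2500 − 538.8 = 1961.2 Myr.
An era fits inside if it starts at or after 2500 Ma and ends at or before 538.8 Ma; oldest first that gives Paleoproterozoic, Mesoproterozoic, Neoproterozoic.

1961.2 million years; Paleoproterozoic, Mesoproterozoic, Neoproterozoic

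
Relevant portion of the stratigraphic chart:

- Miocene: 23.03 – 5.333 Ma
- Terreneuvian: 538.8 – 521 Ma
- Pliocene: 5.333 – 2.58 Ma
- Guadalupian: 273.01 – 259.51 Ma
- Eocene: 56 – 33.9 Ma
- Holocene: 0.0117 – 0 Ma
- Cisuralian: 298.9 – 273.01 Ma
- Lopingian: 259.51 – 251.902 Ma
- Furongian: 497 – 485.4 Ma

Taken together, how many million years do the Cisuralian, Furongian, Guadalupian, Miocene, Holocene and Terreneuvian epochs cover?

Duration is start − end for each: (298.9 − 273.01) + (497 − 485.4) + (273.01 − 259.51) + (23.03 − 5.333) + (0.0117 − 0) + (538.8 − 521).
That is 25.89 + 11.6 + 13.5 + 17.697 + 0.0117 + 17.8, which totals 86.4987 million years.

86.4987 million years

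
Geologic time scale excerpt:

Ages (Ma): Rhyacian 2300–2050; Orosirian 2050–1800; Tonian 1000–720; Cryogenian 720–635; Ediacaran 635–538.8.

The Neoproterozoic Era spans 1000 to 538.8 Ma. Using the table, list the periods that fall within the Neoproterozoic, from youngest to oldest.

Periods with both bounds inside 1000–538.8 Ma: Ediacaran (635–538.8), Cryogenian (720–635), Tonian (1000–720).

Ediacaran, Cryogenian, Tonian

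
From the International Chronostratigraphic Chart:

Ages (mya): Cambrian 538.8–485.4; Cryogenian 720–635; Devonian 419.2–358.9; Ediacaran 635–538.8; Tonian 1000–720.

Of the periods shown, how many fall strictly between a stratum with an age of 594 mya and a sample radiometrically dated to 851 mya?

1

The older date is 851 Ma and the younger is 594 Ma.
Periods with start < 851 and end > 594 Ma: Cryogenian (720–635).
That is 1 complete period.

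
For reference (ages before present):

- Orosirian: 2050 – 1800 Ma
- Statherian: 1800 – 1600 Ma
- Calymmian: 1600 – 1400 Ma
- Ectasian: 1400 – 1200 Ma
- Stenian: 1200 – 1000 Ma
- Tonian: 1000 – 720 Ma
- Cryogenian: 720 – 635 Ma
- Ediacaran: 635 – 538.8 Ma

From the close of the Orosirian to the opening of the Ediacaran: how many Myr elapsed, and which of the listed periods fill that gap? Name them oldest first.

End of Orosirian = 1800 Ma; start of Ediacaran = 635 Ma.
Gap = 1800 − 635 = 1165 Myr.
Periods wholly inside 1800–635 Ma: Statherian (1800–1600), Calymmian (1600–1400), Ectasian (1400–1200), Stenian (1200–1000), Tonian (1000–720), Cryogenian (720–635).

1165 million years; Statherian, Calymmian, Ectasian, Stenian, Tonian, Cryogenian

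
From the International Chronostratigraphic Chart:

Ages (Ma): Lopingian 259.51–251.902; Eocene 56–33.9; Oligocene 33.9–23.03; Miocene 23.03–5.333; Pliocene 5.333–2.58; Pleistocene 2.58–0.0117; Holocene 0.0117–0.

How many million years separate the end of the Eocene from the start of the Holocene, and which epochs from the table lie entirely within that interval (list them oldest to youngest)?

33.8883 million years; Oligocene, Miocene, Pliocene, Pleistocene

The Eocene closes at 33.9 Ma and the Holocene opens at 0.0117 Ma, so the interval is 33.9 − 0.0117 = 33.8883 Myr.
An epoch fits inside if it starts at or after 33.9 Ma and ends at or before 0.0117 Ma; oldest first that gives Oligocene, Miocene, Pliocene, Pleistocene.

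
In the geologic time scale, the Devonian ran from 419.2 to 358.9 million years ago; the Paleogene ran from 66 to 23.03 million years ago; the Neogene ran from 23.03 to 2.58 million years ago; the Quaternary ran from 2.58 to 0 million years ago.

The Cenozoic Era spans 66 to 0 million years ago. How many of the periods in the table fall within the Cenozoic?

3

Periods inside 66–0 Ma: Paleogene, Neogene, Quaternary — 3 in total.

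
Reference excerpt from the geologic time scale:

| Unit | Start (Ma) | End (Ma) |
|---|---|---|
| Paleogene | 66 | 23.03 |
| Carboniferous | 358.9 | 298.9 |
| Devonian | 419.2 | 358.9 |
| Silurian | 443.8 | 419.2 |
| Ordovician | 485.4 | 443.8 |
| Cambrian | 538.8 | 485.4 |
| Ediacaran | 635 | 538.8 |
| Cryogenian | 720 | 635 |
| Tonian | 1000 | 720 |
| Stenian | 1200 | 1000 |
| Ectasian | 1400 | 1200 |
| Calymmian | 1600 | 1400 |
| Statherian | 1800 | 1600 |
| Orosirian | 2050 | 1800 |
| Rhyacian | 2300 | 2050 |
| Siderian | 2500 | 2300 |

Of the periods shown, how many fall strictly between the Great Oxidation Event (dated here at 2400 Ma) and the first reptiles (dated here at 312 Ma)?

13

The older date is 2400 Ma and the younger is 312 Ma.
Periods with start < 2400 and end > 312 Ma: Rhyacian (2300–2050), Orosirian (2050–1800), Statherian (1800–1600), Calymmian (1600–1400), Ectasian (1400–1200), Stenian (1200–1000), Tonian (1000–720), Cryogenian (720–635), Ediacaran (635–538.8), Cambrian (538.8–485.4), Ordovician (485.4–443.8), Silurian (443.8–419.2), Devonian (419.2–358.9).
That is 13 complete periods.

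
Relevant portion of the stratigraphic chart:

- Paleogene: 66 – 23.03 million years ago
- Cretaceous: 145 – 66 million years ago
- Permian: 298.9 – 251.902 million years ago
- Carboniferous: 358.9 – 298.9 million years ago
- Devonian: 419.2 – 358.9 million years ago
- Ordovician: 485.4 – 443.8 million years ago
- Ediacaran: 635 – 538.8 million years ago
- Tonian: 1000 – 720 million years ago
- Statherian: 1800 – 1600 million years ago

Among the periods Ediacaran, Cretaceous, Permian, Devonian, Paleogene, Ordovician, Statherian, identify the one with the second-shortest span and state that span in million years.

Paleogene, 42.97 million years

Start − end for each: Ediacaran 635 − 538.8 = 96.2; Cretaceous 145 − 66 = 79; Permian 298.9 − 251.902 = 46.998; Devonian 419.2 − 358.9 = 60.3; Paleogene 66 − 23.03 = 42.97; Ordovician 485.4 − 443.8 = 41.6; Statherian 1800 − 1600 = 200.
Ranking these from shortest: Ordovician < Paleogene < Permian < Devonian < Cretaceous < Ediacaran < Statherian.
Position 2 in that ranking is Paleogene, which lasted 42.97 Myr.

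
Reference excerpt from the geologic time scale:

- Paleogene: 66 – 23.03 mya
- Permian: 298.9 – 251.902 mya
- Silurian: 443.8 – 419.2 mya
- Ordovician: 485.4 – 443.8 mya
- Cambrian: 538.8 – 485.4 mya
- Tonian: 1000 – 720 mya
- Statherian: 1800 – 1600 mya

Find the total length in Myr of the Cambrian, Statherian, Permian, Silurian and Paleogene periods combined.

Duration is start − end for each: (538.8 − 485.4) + (1800 − 1600) + (298.9 − 251.902) + (443.8 − 419.2) + (66 − 23.03).
That is 53.4 + 200 + 46.998 + 24.6 + 42.97, which totals 367.968 million years.

367.968 million years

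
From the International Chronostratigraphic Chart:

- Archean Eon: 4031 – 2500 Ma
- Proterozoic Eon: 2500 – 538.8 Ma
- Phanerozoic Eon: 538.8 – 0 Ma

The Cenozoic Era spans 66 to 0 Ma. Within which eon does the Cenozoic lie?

The Cenozoic (66–0 Ma) lies entirely within 538.8–0 Ma, the Phanerozoic Eon.

Phanerozoic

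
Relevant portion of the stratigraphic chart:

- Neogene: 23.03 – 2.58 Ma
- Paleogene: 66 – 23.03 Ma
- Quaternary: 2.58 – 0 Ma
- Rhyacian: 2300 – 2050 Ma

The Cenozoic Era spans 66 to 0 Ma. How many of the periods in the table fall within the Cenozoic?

3

Periods inside 66–0 Ma: Paleogene, Neogene, Quaternary — 3 in total.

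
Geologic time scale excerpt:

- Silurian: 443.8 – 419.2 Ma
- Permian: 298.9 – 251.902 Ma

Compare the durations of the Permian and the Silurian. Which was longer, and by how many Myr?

Permian, by 22.398 million years

Permian: 298.9 − 251.902 = 46.998 Myr.
Silurian: 443.8 − 419.2 = 24.6 Myr.
Difference: 46.998 − 24.6 = 22.398 Myr, so the Permian was longer.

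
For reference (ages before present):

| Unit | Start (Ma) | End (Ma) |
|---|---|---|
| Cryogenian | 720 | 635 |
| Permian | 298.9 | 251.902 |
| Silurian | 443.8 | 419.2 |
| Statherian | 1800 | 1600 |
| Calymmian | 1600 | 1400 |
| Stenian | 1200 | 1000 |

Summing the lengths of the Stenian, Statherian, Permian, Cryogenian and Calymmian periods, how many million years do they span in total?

Duration is start − end for each: (1200 − 1000) + (1800 − 1600) + (298.9 − 251.902) + (720 − 635) + (1600 − 1400).
That is 200 + 200 + 46.998 + 85 + 200, which totals 731.998 million years.

731.998 million years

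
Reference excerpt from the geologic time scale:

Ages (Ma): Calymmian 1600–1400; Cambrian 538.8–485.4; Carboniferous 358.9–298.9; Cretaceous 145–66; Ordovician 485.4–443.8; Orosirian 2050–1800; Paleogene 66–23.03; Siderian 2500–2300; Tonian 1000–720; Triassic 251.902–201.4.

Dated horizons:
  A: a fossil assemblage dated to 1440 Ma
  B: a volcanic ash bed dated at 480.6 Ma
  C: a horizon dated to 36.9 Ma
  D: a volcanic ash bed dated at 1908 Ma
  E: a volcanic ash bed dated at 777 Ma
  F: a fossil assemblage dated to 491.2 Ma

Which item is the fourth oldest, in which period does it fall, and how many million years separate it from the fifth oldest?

F, in the Cambrian; 10.6 million years to B

Sorted oldest-first by Ma: D (1908), A (1440), E (777), F (491.2), B (480.6), C (36.9).
The fourth oldest is F at 491.2 Ma, which lies in 538.8–485.4 Ma: the Cambrian.
The fifth oldest is B at 480.6 Ma; separation = |491.2 − 480.6| = 10.6 Myr.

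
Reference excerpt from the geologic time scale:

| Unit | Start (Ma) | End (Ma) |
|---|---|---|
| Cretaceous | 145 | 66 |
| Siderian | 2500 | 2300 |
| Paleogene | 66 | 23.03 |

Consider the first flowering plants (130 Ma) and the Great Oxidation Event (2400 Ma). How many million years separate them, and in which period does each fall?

2270 million years apart; the first in the Cretaceous, the second in the Siderian

Elapsed time: 2400 − 130 = 2270 Myr.
130 Ma lies within 145–66 Ma: Cretaceous.
2400 Ma lies within 2500–2300 Ma: Siderian.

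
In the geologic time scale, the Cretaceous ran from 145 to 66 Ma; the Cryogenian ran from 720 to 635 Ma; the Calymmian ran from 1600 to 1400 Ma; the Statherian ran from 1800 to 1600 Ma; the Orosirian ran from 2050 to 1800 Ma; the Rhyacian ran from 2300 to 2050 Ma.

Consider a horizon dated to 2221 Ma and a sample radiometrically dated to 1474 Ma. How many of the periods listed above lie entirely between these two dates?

The older date is 2221 Ma and the younger is 1474 Ma.
Periods with start < 2221 and end > 1474 Ma: Orosirian (2050–1800), Statherian (1800–1600).
That is 2 complete periods.

2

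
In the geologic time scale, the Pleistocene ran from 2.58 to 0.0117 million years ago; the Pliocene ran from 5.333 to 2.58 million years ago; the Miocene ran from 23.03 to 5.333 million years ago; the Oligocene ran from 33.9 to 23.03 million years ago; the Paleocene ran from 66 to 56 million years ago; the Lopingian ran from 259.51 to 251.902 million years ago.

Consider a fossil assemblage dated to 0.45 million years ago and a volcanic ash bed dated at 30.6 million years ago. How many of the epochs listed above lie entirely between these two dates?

The older date is 30.6 Ma and the younger is 0.45 Ma.
Epochs with start < 30.6 and end > 0.45 Ma: Miocene (23.03–5.333), Pliocene (5.333–2.58).
That is 2 complete epochs.

2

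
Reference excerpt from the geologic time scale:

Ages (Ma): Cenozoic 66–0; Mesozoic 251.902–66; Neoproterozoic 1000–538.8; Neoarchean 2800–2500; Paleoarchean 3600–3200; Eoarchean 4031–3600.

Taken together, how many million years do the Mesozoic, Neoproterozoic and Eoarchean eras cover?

1078.102 million years

Each duration: Mesozoic = 185.902; Neoproterozoic = 461.2; Eoarchean = 431.
Sum: 185.902 + 461.2 + 431 = 1078.102 Myr.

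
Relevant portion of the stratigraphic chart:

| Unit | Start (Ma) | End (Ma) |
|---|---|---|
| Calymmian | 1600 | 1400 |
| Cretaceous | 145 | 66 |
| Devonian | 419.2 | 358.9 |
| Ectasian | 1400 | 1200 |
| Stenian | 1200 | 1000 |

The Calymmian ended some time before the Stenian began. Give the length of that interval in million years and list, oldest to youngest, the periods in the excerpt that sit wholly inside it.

The Calymmian closes at 1400 Ma and the Stenian opens at 1200 Ma, so the interval is 1400 − 1200 = 200 Myr.
A period fits inside if it starts at or after 1400 Ma and ends at or before 1200 Ma; oldest first that gives Ectasian.

200 million years; Ectasian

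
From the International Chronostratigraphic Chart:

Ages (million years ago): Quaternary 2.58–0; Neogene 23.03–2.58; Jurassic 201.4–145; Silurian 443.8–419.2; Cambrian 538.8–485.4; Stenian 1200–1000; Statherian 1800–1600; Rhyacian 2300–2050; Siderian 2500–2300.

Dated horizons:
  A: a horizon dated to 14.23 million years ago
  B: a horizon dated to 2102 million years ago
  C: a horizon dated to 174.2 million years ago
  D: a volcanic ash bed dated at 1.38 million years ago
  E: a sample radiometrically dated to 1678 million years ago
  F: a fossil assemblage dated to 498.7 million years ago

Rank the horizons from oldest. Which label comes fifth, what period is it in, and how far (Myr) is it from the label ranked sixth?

A, in the Neogene; 12.85 million years to D

Sorted oldest-first by Ma: B (2102), E (1678), F (498.7), C (174.2), A (14.23), D (1.38).
The fifth oldest is A at 14.23 Ma, which lies in 23.03–2.58 Ma: the Neogene.
The sixth oldest is D at 1.38 Ma; separation = |14.23 − 1.38| = 12.85 Myr.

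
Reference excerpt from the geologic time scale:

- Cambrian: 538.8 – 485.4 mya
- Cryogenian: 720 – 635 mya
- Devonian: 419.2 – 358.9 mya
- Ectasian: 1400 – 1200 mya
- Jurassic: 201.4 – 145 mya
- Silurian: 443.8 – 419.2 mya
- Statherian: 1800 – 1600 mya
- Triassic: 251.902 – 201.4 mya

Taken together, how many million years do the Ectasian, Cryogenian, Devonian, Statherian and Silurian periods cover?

Each duration: Ectasian = 200; Cryogenian = 85; Devonian = 60.3; Statherian = 200; Silurian = 24.6.
Sum: 200 + 85 + 60.3 + 200 + 24.6 = 569.9 Myr.

569.9 million years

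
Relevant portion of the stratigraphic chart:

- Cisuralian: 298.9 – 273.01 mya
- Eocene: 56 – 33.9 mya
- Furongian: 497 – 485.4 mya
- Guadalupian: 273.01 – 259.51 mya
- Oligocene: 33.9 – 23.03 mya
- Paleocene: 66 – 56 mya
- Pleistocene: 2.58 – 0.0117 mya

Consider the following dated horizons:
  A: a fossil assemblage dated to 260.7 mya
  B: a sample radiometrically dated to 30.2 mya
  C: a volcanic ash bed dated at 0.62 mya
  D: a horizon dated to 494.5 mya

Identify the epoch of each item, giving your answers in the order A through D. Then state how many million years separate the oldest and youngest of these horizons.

A — Guadalupian; B — Oligocene; C — Pleistocene; D — Furongian; span 493.88 million years

Match each age against the start–end ranges in the excerpt: A = 260.7 Ma → Guadalupian (273.01–259.51); B = 30.2 Ma → Oligocene (33.9–23.03); C = 0.62 Ma → Pleistocene (2.58–0.0117); D = 494.5 Ma → Furongian (497–485.4).
The largest age is 494.5 Ma and the smallest is 0.62 Ma; their difference is 493.88 Myr.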